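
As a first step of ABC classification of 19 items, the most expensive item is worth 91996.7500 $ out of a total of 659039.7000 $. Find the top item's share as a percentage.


Top item = 91996.7500
Total = 659039.7000
Percentage = 91996.7500 / 659039.7000 * 100 = 13.9592

13.9592%


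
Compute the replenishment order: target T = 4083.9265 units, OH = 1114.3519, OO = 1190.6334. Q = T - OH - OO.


Inventory position = OH + OO = 1114.3519 + 1190.6334 = 2304.9853
Q = 4083.9265 - 2304.9853 = 1778.9412

1778.9412 units


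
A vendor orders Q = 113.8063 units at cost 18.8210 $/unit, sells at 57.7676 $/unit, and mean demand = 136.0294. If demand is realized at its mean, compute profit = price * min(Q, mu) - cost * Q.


Sales at mu = min(113.8063, 136.0294) = 113.8063
Revenue = 57.7676 * 113.8063 = 6574.3168
Total cost = 18.8210 * 113.8063 = 2141.9484
Profit = 6574.3168 - 2141.9484 = 4432.3684

4432.3684 $


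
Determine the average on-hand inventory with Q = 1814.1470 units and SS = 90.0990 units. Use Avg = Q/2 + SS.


Q/2 = 907.0735
Avg = 907.0735 + 90.0990 = 997.1725

997.1725 units


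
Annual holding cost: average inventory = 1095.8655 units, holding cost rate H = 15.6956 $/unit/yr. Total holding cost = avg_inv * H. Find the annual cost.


Cost = 1095.8655 * 15.6956 = 17200.2665

17200.2665 $/yr


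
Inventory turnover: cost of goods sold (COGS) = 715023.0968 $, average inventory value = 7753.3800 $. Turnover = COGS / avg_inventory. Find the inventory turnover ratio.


Turnover = 715023.0968 / 7753.3800 = 92.2208

92.2208


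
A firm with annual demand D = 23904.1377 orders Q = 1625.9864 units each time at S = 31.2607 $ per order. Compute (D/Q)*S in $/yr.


Number of orders = D/Q = 14.7013
Cost = 14.7013 * 31.2607 = 459.5734

459.5734 $/yr


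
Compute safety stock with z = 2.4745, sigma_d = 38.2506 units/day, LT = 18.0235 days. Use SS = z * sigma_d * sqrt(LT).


sqrt(LT) = sqrt(18.0235) = 4.2454
SS = 2.4745 * 38.2506 * 4.2454 = 401.8327

401.8327 units


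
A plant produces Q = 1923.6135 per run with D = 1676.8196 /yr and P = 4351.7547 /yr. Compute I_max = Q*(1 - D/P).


D/P = 0.3853
1 - D/P = 0.6147
I_max = 1923.6135 * 0.6147 = 1182.4061

1182.4061 units


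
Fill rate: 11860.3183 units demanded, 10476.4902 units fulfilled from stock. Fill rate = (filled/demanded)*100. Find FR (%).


FR = 10476.4902 / 11860.3183 * 100 = 88.3323

88.3323%


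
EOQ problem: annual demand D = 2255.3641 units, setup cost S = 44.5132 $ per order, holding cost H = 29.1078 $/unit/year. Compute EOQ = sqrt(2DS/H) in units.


2*D*S = 2 * 2255.3641 * 44.5132 = 200786.9465
2*D*S/H = 6898.0461
EOQ = sqrt(6898.0461) = 83.0545

83.0545 units


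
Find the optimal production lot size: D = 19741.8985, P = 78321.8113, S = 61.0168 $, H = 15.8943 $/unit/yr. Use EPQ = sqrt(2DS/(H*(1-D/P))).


1 - D/P = 1 - 0.2521 = 0.7479
H*(1-D/P) = 11.8880
2DS = 2409174.9448
EPQ = sqrt(202656.6847) = 450.1741

450.1741 units


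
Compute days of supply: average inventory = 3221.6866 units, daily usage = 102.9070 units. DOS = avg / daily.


DOS = 3221.6866 / 102.9070 = 31.3068

31.3068 days


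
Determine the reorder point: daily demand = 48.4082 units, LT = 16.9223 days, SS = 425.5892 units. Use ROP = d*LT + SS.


d*LT = 48.4082 * 16.9223 = 819.1781
ROP = 819.1781 + 425.5892 = 1244.7673

1244.7673 units


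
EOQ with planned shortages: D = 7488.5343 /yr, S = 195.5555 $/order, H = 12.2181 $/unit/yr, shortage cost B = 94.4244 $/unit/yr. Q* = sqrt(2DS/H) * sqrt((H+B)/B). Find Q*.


sqrt(2DS/H) = 489.6058
sqrt((H+B)/B) = 1.0627
Q* = 489.6058 * 1.0627 = 520.3189

520.3189 units


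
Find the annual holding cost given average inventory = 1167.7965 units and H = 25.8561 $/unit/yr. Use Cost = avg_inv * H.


Cost = 1167.7965 * 25.8561 = 30194.6631

30194.6631 $/yr


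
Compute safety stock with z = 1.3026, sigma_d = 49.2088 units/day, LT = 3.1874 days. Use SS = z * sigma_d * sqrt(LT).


sqrt(LT) = sqrt(3.1874) = 1.7853
SS = 1.3026 * 49.2088 * 1.7853 = 114.4385

114.4385 units


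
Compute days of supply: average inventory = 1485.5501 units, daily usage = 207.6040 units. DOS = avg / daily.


DOS = 1485.5501 / 207.6040 = 7.1557

7.1557 days


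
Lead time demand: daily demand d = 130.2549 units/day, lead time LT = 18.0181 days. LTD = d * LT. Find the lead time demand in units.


LTD = 130.2549 * 18.0181 = 2346.9458

2346.9458 units


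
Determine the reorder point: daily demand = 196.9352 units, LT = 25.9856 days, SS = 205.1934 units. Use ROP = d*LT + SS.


d*LT = 196.9352 * 25.9856 = 5117.4793
ROP = 5117.4793 + 205.1934 = 5322.6727

5322.6727 units


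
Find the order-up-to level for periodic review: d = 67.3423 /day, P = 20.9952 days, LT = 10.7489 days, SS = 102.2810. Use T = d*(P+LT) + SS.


P + LT = 31.7441
d*(P+LT) = 67.3423 * 31.7441 = 2137.7207
T = 2137.7207 + 102.2810 = 2240.0017

2240.0017 units


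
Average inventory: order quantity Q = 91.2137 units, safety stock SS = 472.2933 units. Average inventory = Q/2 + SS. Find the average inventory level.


Q/2 = 45.6069
Avg = 45.6069 + 472.2933 = 517.9001

517.9001 units


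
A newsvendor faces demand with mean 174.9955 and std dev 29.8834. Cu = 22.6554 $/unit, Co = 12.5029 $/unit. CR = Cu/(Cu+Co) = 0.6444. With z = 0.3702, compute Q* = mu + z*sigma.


CR = Cu/(Cu+Co) = 22.6554/(22.6554+12.5029) = 0.6444
z = 0.3702
Q* = 174.9955 + 0.3702 * 29.8834 = 186.0583

186.0583 units


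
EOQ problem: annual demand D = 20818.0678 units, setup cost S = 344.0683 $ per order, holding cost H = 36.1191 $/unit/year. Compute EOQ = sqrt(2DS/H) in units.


2*D*S = 2 * 20818.0678 * 344.0683 = 14325674.3945
2*D*S/H = 396623.2380
EOQ = sqrt(396623.2380) = 629.7803

629.7803 units


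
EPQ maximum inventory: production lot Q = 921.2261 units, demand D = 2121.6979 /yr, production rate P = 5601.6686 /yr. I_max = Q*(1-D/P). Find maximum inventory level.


D/P = 0.3788
1 - D/P = 0.6212
I_max = 921.2261 * 0.6212 = 572.3009

572.3009 units


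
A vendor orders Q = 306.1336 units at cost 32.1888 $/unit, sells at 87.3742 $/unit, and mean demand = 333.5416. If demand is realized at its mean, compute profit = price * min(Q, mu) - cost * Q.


Sales at mu = min(306.1336, 333.5416) = 306.1336
Revenue = 87.3742 * 306.1336 = 26748.1784
Total cost = 32.1888 * 306.1336 = 9854.0732
Profit = 26748.1784 - 9854.0732 = 16894.1052

16894.1052 $


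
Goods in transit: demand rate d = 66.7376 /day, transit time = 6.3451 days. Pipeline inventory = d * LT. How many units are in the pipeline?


Pipeline = 66.7376 * 6.3451 = 423.4567

423.4567 units


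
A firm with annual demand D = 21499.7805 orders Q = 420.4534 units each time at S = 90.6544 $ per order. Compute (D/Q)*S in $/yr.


Number of orders = D/Q = 51.1348
Cost = 51.1348 * 90.6544 = 4635.5903

4635.5903 $/yr


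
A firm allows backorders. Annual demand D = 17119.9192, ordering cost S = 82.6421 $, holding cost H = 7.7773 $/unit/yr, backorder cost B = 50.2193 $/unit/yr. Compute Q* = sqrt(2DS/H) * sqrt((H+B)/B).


sqrt(2DS/H) = 603.1872
sqrt((H+B)/B) = 1.0746
Q* = 603.1872 * 1.0746 = 648.2135

648.2135 units


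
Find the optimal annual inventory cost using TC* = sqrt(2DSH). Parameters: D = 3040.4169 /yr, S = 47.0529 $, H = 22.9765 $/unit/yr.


2*D*S*H = 6574056.0480
TC* = sqrt(6574056.0480) = 2563.9922

2563.9922 $/yr


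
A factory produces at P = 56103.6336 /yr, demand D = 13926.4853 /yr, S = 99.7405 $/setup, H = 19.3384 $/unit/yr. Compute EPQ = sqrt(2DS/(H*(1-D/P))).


1 - D/P = 1 - 0.2482 = 0.7518
H*(1-D/P) = 14.5381
2DS = 2778069.2141
EPQ = sqrt(191089.2693) = 437.1376

437.1376 units


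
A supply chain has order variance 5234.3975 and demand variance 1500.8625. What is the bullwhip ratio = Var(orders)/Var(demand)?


BW = 5234.3975 / 1500.8625 = 3.4876

3.4876


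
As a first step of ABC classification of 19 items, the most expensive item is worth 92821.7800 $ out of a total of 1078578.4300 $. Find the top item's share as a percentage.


Top item = 92821.7800
Total = 1078578.4300
Percentage = 92821.7800 / 1078578.4300 * 100 = 8.6059

8.6059%


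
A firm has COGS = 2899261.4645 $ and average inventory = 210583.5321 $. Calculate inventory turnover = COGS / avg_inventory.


Turnover = 2899261.4645 / 210583.5321 = 13.7678

13.7678


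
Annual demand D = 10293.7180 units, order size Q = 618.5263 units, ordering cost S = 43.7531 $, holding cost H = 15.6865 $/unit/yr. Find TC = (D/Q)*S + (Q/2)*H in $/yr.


Ordering cost = D*S/Q = 728.1535
Holding cost = Q*H/2 = 4851.2564
TC = 728.1535 + 4851.2564 = 5579.4099

5579.4099 $/yr


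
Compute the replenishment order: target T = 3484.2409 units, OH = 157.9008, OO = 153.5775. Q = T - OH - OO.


Inventory position = OH + OO = 157.9008 + 153.5775 = 311.4783
Q = 3484.2409 - 311.4783 = 3172.7626

3172.7626 units


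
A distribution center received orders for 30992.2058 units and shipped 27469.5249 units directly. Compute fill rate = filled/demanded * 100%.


FR = 27469.5249 / 30992.2058 * 100 = 88.6337

88.6337%


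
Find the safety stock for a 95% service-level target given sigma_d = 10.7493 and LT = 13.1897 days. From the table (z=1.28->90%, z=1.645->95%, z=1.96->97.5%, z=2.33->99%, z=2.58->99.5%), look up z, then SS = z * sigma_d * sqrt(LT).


From the table, SL = 95% corresponds to z = 1.645
sqrt(LT) = sqrt(13.1897) = 3.6318
SS = 1.645 * 10.7493 * 3.6318 = 64.2190

64.2190 units


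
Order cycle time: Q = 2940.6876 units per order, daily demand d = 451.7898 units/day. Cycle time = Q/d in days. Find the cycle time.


Cycle = 2940.6876 / 451.7898 = 6.5090

6.5090 days


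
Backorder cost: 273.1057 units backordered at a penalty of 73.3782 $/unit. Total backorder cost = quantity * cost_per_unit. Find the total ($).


Total = 273.1057 * 73.3782 = 20040.0047

20040.0047 $


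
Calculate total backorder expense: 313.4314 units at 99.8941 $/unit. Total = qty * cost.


Total = 313.4314 * 99.8941 = 31309.9476

31309.9476 $


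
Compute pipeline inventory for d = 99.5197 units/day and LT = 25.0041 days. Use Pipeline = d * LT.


Pipeline = 99.5197 * 25.0041 = 2488.4005

2488.4005 units


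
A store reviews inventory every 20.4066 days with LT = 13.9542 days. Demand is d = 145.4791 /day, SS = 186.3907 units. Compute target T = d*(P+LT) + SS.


P + LT = 34.3608
d*(P+LT) = 145.4791 * 34.3608 = 4998.7783
T = 4998.7783 + 186.3907 = 5185.1690

5185.1690 units


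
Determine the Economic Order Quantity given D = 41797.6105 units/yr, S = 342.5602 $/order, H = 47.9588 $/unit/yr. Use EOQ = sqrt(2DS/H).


2*D*S = 2 * 41797.6105 * 342.5602 = 28636395.6248
2*D*S/H = 597104.0899
EOQ = sqrt(597104.0899) = 772.7251

772.7251 units


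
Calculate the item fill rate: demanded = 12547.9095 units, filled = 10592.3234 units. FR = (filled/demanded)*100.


FR = 10592.3234 / 12547.9095 * 100 = 84.4150

84.4150%


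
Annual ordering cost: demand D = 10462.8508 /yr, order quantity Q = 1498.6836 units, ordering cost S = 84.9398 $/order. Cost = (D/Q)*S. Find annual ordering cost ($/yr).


Number of orders = D/Q = 6.9814
Cost = 6.9814 * 84.9398 = 592.9954

592.9954 $/yr


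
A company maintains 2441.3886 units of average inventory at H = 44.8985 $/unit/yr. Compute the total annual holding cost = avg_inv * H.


Cost = 2441.3886 * 44.8985 = 109614.6861

109614.6861 $/yr


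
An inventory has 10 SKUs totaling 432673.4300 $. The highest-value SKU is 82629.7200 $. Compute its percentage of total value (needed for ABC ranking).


Top item = 82629.7200
Total = 432673.4300
Percentage = 82629.7200 / 432673.4300 * 100 = 19.0975

19.0975%


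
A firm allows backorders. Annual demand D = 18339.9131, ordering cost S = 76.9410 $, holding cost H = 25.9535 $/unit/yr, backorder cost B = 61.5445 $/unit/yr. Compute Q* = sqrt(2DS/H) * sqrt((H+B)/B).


sqrt(2DS/H) = 329.7574
sqrt((H+B)/B) = 1.1924
Q* = 329.7574 * 1.1924 = 393.1869

393.1869 units


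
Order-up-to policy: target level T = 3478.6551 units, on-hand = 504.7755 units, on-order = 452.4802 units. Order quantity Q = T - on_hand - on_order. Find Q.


Inventory position = OH + OO = 504.7755 + 452.4802 = 957.2557
Q = 3478.6551 - 957.2557 = 2521.3994

2521.3994 units


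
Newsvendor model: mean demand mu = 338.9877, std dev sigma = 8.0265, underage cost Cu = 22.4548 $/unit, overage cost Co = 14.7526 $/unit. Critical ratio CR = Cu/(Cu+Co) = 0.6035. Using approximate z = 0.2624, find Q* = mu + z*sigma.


CR = Cu/(Cu+Co) = 22.4548/(22.4548+14.7526) = 0.6035
z = 0.2624
Q* = 338.9877 + 0.2624 * 8.0265 = 341.0939

341.0939 units


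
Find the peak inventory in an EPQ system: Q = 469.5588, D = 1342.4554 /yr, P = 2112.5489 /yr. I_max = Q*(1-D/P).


D/P = 0.6355
1 - D/P = 0.3645
I_max = 469.5588 * 0.3645 = 171.1696

171.1696 units


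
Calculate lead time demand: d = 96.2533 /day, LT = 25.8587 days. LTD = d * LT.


LTD = 96.2533 * 25.8587 = 2488.9852

2488.9852 units


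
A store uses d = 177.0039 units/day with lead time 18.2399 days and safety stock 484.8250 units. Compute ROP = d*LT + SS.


d*LT = 177.0039 * 18.2399 = 3228.5334
ROP = 3228.5334 + 484.8250 = 3713.3584

3713.3584 units


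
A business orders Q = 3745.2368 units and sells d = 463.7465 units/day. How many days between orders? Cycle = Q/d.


Cycle = 3745.2368 / 463.7465 = 8.0760

8.0760 days


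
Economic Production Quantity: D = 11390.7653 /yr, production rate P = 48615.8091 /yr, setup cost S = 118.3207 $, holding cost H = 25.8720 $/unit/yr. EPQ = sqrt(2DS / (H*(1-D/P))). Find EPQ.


1 - D/P = 1 - 0.2343 = 0.7657
H*(1-D/P) = 19.8101
2DS = 2695526.6477
EPQ = sqrt(136067.9769) = 368.8739

368.8739 units


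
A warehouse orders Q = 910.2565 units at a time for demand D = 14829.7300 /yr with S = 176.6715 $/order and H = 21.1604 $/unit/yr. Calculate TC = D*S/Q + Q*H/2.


Ordering cost = D*S/Q = 2878.2993
Holding cost = Q*H/2 = 9630.6958
TC = 2878.2993 + 9630.6958 = 12508.9951

12508.9951 $/yr


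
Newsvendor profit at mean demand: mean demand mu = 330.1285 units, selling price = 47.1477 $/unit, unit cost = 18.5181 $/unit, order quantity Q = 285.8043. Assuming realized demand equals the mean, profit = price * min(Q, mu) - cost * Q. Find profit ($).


Sales at mu = min(285.8043, 330.1285) = 285.8043
Revenue = 47.1477 * 285.8043 = 13475.0154
Total cost = 18.5181 * 285.8043 = 5292.5526
Profit = 13475.0154 - 5292.5526 = 8182.4628

8182.4628 $


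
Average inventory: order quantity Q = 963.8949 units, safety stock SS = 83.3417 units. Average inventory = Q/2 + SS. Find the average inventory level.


Q/2 = 481.9475
Avg = 481.9475 + 83.3417 = 565.2892

565.2892 units


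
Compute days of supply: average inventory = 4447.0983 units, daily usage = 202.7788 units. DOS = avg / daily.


DOS = 4447.0983 / 202.7788 = 21.9308

21.9308 days


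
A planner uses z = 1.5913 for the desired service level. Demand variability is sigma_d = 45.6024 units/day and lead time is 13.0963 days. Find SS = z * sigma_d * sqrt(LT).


sqrt(LT) = sqrt(13.0963) = 3.6189
SS = 1.5913 * 45.6024 * 3.6189 = 262.6117

262.6117 units


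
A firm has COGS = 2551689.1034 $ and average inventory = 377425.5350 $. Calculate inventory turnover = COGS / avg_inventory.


Turnover = 2551689.1034 / 377425.5350 = 6.7608

6.7608


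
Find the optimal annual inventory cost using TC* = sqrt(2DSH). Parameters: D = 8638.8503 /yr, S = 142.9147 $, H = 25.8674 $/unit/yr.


2*D*S*H = 63872751.4674
TC* = sqrt(63872751.4674) = 7992.0430

7992.0430 $/yr


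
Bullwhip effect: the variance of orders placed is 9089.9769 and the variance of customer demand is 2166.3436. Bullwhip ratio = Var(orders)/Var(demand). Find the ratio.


BW = 9089.9769 / 2166.3436 = 4.1960

4.1960


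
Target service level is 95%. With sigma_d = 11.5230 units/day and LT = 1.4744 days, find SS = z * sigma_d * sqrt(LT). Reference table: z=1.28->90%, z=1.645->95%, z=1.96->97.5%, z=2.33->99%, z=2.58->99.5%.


From the table, SL = 95% corresponds to z = 1.645
sqrt(LT) = sqrt(1.4744) = 1.2142
SS = 1.645 * 11.5230 * 1.2142 = 23.0165

23.0165 units


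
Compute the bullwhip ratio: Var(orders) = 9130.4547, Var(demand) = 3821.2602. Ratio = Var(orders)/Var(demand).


BW = 9130.4547 / 3821.2602 = 2.3894

2.3894


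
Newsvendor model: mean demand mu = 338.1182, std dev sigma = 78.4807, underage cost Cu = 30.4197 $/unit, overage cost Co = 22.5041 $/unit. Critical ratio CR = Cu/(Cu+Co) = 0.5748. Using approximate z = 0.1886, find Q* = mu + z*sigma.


CR = Cu/(Cu+Co) = 30.4197/(30.4197+22.5041) = 0.5748
z = 0.1886
Q* = 338.1182 + 0.1886 * 78.4807 = 352.9197

352.9197 units


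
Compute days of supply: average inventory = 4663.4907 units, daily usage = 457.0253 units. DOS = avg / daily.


DOS = 4663.4907 / 457.0253 = 10.2040

10.2040 days


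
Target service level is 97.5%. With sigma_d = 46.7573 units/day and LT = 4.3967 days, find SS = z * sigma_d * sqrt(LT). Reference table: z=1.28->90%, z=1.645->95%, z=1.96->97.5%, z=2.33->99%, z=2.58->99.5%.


From the table, SL = 97.5% corresponds to z = 1.96
sqrt(LT) = sqrt(4.3967) = 2.0968
SS = 1.96 * 46.7573 * 2.0968 = 192.1626

192.1626 units


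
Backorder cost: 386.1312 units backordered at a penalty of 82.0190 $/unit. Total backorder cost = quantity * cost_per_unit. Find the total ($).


Total = 386.1312 * 82.0190 = 31670.0949

31670.0949 $


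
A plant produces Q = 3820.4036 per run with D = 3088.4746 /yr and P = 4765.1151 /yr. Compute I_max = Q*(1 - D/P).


D/P = 0.6481
1 - D/P = 0.3519
I_max = 3820.4036 * 0.3519 = 1344.2369

1344.2369 units


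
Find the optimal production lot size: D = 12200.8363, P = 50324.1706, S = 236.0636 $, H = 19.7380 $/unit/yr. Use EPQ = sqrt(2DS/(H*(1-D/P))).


1 - D/P = 1 - 0.2424 = 0.7576
H*(1-D/P) = 14.9526
2DS = 5760346.6800
EPQ = sqrt(385239.8682) = 620.6769

620.6769 units


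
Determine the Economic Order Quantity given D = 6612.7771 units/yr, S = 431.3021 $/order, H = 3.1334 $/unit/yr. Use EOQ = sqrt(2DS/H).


2*D*S = 2 * 6612.7771 * 431.3021 = 5704209.3001
2*D*S/H = 1820453.5968
EOQ = sqrt(1820453.5968) = 1349.2419

1349.2419 units


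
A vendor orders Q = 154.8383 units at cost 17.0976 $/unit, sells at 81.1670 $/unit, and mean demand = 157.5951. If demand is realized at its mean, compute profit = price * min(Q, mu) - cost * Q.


Sales at mu = min(154.8383, 157.5951) = 154.8383
Revenue = 81.1670 * 154.8383 = 12567.7603
Total cost = 17.0976 * 154.8383 = 2647.3633
Profit = 12567.7603 - 2647.3633 = 9920.3970

9920.3970 $


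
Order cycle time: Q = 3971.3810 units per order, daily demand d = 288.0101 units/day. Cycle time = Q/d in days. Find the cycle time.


Cycle = 3971.3810 / 288.0101 = 13.7890

13.7890 days


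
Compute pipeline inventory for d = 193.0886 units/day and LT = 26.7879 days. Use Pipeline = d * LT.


Pipeline = 193.0886 * 26.7879 = 5172.4381

5172.4381 units


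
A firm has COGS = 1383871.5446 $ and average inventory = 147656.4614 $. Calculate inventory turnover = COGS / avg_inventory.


Turnover = 1383871.5446 / 147656.4614 = 9.3722

9.3722


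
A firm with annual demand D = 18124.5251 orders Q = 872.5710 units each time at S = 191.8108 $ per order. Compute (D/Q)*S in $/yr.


Number of orders = D/Q = 20.7714
Cost = 20.7714 * 191.8108 = 3984.1797

3984.1797 $/yr


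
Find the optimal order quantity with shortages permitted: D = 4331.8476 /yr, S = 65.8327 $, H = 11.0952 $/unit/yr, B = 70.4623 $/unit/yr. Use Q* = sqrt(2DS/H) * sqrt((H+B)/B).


sqrt(2DS/H) = 226.7278
sqrt((H+B)/B) = 1.0759
Q* = 226.7278 * 1.0759 = 243.9262

243.9262 units


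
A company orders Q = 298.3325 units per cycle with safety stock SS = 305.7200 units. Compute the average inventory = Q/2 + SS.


Q/2 = 149.1662
Avg = 149.1662 + 305.7200 = 454.8863

454.8863 units


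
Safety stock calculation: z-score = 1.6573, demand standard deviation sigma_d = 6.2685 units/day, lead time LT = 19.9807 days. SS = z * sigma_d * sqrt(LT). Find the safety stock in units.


sqrt(LT) = sqrt(19.9807) = 4.4700
SS = 1.6573 * 6.2685 * 4.4700 = 46.4376

46.4376 units


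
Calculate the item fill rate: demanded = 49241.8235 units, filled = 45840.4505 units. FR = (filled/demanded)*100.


FR = 45840.4505 / 49241.8235 * 100 = 93.0925

93.0925%


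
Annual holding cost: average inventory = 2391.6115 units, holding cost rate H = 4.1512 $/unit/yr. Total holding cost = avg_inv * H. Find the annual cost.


Cost = 2391.6115 * 4.1512 = 9928.0577

9928.0577 $/yr


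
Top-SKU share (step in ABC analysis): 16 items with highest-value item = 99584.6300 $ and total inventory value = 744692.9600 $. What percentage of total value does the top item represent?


Top item = 99584.6300
Total = 744692.9600
Percentage = 99584.6300 / 744692.9600 * 100 = 13.3726

13.3726%


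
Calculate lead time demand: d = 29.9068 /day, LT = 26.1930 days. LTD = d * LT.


LTD = 29.9068 * 26.1930 = 783.3488

783.3488 units


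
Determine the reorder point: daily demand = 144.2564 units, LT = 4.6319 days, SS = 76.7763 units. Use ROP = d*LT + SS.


d*LT = 144.2564 * 4.6319 = 668.1812
ROP = 668.1812 + 76.7763 = 744.9575

744.9575 units


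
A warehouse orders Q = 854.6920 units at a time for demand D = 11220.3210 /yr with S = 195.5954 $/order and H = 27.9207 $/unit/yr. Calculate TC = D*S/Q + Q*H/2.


Ordering cost = D*S/Q = 2567.7591
Holding cost = Q*H/2 = 11931.7995
TC = 2567.7591 + 11931.7995 = 14499.5586

14499.5586 $/yr


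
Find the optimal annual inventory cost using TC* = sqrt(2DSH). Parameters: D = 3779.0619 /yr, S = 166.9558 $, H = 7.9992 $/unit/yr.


2*D*S*H = 10093971.3461
TC* = sqrt(10093971.3461) = 3177.1011

3177.1011 $/yr


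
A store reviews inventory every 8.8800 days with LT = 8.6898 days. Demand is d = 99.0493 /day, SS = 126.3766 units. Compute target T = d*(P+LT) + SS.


P + LT = 17.5698
d*(P+LT) = 99.0493 * 17.5698 = 1740.2764
T = 1740.2764 + 126.3766 = 1866.6530

1866.6530 units


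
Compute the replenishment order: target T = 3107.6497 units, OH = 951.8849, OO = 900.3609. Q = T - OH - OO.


Inventory position = OH + OO = 951.8849 + 900.3609 = 1852.2458
Q = 3107.6497 - 1852.2458 = 1255.4039

1255.4039 units


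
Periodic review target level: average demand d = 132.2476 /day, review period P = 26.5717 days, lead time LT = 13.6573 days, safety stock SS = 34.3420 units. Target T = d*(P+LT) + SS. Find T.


P + LT = 40.2290
d*(P+LT) = 132.2476 * 40.2290 = 5320.1887
T = 5320.1887 + 34.3420 = 5354.5307

5354.5307 units


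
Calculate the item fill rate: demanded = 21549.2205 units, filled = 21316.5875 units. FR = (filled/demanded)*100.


FR = 21316.5875 / 21549.2205 * 100 = 98.9205

98.9205%


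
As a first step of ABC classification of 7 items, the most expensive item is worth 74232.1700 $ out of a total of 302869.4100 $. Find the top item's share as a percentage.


Top item = 74232.1700
Total = 302869.4100
Percentage = 74232.1700 / 302869.4100 * 100 = 24.5096

24.5096%


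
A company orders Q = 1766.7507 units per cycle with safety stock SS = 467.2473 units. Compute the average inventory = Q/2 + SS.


Q/2 = 883.3754
Avg = 883.3754 + 467.2473 = 1350.6227

1350.6227 units


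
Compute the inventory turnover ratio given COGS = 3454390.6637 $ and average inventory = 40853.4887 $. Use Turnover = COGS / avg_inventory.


Turnover = 3454390.6637 / 40853.4887 = 84.5556

84.5556


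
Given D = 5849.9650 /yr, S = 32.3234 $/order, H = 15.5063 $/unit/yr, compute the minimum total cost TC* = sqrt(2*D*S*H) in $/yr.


2*D*S*H = 5864196.0627
TC* = sqrt(5864196.0627) = 2421.6102

2421.6102 $/yr


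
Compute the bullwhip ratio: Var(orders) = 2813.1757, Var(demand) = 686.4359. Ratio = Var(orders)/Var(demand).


BW = 2813.1757 / 686.4359 = 4.0982

4.0982


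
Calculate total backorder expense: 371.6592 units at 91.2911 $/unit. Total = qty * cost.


Total = 371.6592 * 91.2911 = 33929.1772

33929.1772 $


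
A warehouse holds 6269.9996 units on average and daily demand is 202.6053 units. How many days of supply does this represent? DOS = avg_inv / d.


DOS = 6269.9996 / 202.6053 = 30.9469

30.9469 days


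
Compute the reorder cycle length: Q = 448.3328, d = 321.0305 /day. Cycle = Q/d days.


Cycle = 448.3328 / 321.0305 = 1.3965

1.3965 days


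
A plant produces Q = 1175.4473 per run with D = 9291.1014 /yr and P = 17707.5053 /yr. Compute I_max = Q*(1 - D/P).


D/P = 0.5247
1 - D/P = 0.4753
I_max = 1175.4473 * 0.4753 = 558.6919

558.6919 units


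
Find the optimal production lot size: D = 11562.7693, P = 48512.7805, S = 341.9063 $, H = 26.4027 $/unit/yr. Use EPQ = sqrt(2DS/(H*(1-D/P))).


1 - D/P = 1 - 0.2383 = 0.7617
H*(1-D/P) = 20.1098
2DS = 7906767.3382
EPQ = sqrt(393180.7176) = 627.0412

627.0412 units


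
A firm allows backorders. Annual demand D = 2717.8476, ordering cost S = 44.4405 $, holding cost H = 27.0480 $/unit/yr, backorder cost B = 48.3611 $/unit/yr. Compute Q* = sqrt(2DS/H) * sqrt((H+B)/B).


sqrt(2DS/H) = 94.5038
sqrt((H+B)/B) = 1.2487
Q* = 94.5038 * 1.2487 = 118.0085

118.0085 units


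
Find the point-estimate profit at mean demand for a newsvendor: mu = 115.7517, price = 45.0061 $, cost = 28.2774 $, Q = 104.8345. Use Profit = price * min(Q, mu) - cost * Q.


Sales at mu = min(104.8345, 115.7517) = 104.8345
Revenue = 45.0061 * 104.8345 = 4718.1920
Total cost = 28.2774 * 104.8345 = 2964.4471
Profit = 4718.1920 - 2964.4471 = 1753.7449

1753.7449 $


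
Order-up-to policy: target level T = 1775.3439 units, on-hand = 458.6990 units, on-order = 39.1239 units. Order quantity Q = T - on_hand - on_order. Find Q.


Inventory position = OH + OO = 458.6990 + 39.1239 = 497.8229
Q = 1775.3439 - 497.8229 = 1277.5210

1277.5210 units


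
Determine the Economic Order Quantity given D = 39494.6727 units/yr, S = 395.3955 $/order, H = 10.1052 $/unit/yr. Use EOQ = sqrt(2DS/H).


2*D*S = 2 * 39494.6727 * 395.3955 = 31232031.7191
2*D*S/H = 3090689.1223
EOQ = sqrt(3090689.1223) = 1758.0356

1758.0356 units


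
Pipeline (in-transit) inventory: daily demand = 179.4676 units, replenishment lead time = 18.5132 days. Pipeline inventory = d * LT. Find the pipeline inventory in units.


Pipeline = 179.4676 * 18.5132 = 3322.5196

3322.5196 units


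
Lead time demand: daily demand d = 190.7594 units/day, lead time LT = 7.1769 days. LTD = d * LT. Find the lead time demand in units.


LTD = 190.7594 * 7.1769 = 1369.0611

1369.0611 units


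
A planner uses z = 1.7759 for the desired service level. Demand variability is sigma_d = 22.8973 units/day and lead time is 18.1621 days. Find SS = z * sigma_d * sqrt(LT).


sqrt(LT) = sqrt(18.1621) = 4.2617
SS = 1.7759 * 22.8973 * 4.2617 = 173.2949

173.2949 units


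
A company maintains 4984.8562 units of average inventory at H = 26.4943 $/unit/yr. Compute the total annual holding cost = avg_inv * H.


Cost = 4984.8562 * 26.4943 = 132070.2756

132070.2756 $/yr


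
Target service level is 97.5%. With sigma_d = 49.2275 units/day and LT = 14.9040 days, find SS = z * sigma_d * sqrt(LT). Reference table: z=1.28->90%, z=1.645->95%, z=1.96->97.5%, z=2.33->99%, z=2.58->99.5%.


From the table, SL = 97.5% corresponds to z = 1.96
sqrt(LT) = sqrt(14.9040) = 3.8606
SS = 1.96 * 49.2275 * 3.8606 = 372.4906

372.4906 units


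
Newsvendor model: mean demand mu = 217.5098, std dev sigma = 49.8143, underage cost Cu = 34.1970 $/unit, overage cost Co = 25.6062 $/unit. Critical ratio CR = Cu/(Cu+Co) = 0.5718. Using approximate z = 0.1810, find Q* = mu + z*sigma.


CR = Cu/(Cu+Co) = 34.1970/(34.1970+25.6062) = 0.5718
z = 0.1810
Q* = 217.5098 + 0.1810 * 49.8143 = 226.5262

226.5262 units


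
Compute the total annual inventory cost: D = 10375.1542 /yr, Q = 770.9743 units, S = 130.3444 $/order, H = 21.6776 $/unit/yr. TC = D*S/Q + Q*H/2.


Ordering cost = D*S/Q = 1754.0705
Holding cost = Q*H/2 = 8356.4362
TC = 1754.0705 + 8356.4362 = 10110.5067

10110.5067 $/yr


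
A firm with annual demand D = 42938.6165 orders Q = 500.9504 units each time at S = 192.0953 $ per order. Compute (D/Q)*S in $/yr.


Number of orders = D/Q = 85.7143
Cost = 85.7143 * 192.0953 = 16465.3156

16465.3156 $/yr


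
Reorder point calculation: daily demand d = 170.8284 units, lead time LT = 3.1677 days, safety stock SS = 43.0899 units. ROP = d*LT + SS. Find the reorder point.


d*LT = 170.8284 * 3.1677 = 541.1331
ROP = 541.1331 + 43.0899 = 584.2230

584.2230 units


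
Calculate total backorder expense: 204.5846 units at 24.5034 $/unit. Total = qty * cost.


Total = 204.5846 * 24.5034 = 5013.0183

5013.0183 $


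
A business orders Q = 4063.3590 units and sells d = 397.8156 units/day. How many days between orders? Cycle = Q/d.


Cycle = 4063.3590 / 397.8156 = 10.2142

10.2142 days


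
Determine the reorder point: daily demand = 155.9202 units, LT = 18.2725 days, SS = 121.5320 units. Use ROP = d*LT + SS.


d*LT = 155.9202 * 18.2725 = 2849.0519
ROP = 2849.0519 + 121.5320 = 2970.5839

2970.5839 units


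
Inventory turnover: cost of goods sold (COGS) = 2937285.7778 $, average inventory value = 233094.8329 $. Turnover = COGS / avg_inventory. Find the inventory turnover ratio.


Turnover = 2937285.7778 / 233094.8329 = 12.6012

12.6012


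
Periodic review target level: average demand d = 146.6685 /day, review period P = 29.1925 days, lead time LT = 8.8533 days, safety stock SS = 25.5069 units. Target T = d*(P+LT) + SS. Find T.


P + LT = 38.0458
d*(P+LT) = 146.6685 * 38.0458 = 5580.1204
T = 5580.1204 + 25.5069 = 5605.6273

5605.6273 units


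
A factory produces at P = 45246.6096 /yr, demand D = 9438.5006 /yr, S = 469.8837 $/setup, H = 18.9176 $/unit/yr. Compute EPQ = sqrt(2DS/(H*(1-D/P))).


1 - D/P = 1 - 0.2086 = 0.7914
H*(1-D/P) = 14.9714
2DS = 8869995.1688
EPQ = sqrt(592464.0465) = 769.7169

769.7169 units


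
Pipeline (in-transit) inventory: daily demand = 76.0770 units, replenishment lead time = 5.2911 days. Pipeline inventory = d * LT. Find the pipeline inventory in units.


Pipeline = 76.0770 * 5.2911 = 402.5310

402.5310 units


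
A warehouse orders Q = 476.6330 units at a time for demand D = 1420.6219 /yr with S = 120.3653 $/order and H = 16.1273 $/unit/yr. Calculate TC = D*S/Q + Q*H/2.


Ordering cost = D*S/Q = 358.7531
Holding cost = Q*H/2 = 3843.4017
TC = 358.7531 + 3843.4017 = 4202.1548

4202.1548 $/yr


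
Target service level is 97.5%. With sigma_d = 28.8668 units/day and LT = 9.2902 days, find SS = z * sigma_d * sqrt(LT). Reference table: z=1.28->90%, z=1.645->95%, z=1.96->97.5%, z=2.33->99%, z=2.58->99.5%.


From the table, SL = 97.5% corresponds to z = 1.96
sqrt(LT) = sqrt(9.2902) = 3.0480
SS = 1.96 * 28.8668 * 3.0480 = 172.4516

172.4516 units


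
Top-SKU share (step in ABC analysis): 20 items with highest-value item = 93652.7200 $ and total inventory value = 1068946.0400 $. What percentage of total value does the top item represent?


Top item = 93652.7200
Total = 1068946.0400
Percentage = 93652.7200 / 1068946.0400 * 100 = 8.7612

8.7612%


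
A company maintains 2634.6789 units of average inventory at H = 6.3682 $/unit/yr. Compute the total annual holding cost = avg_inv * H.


Cost = 2634.6789 * 6.3682 = 16778.1622

16778.1622 $/yr


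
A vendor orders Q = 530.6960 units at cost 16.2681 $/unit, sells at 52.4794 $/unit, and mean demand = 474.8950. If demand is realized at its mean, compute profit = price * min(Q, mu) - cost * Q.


Sales at mu = min(530.6960, 474.8950) = 474.8950
Revenue = 52.4794 * 474.8950 = 24922.2047
Total cost = 16.2681 * 530.6960 = 8633.4156
Profit = 24922.2047 - 8633.4156 = 16288.7891

16288.7891 $


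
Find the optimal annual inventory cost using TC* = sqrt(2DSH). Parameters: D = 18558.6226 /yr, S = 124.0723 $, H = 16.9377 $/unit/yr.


2*D*S*H = 78001868.3582
TC* = sqrt(78001868.3582) = 8831.8666

8831.8666 $/yr


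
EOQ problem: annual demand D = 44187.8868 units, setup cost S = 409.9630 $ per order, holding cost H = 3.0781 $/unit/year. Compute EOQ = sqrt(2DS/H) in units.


2*D*S = 2 * 44187.8868 * 409.9630 = 36230797.2724
2*D*S/H = 11770506.8946
EOQ = sqrt(11770506.8946) = 3430.8172

3430.8172 units


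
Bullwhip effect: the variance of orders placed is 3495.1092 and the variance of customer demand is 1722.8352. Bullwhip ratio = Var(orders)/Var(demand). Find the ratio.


BW = 3495.1092 / 1722.8352 = 2.0287

2.0287


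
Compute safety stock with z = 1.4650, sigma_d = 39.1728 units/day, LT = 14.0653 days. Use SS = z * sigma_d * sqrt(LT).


sqrt(LT) = sqrt(14.0653) = 3.7504
SS = 1.4650 * 39.1728 * 3.7504 = 215.2270

215.2270 units


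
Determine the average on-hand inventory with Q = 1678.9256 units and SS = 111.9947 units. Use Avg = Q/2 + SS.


Q/2 = 839.4628
Avg = 839.4628 + 111.9947 = 951.4575

951.4575 units


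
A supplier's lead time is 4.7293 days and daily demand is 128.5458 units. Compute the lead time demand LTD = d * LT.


LTD = 128.5458 * 4.7293 = 607.9317

607.9317 units


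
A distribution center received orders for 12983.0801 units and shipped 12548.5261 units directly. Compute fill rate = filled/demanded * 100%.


FR = 12548.5261 / 12983.0801 * 100 = 96.6529

96.6529%


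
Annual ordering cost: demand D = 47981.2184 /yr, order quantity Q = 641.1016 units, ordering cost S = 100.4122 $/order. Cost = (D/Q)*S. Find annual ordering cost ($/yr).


Number of orders = D/Q = 74.8418
Cost = 74.8418 * 100.4122 = 7515.0330

7515.0330 $/yr


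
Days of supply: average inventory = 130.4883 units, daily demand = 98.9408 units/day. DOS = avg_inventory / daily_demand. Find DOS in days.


DOS = 130.4883 / 98.9408 = 1.3189

1.3189 days


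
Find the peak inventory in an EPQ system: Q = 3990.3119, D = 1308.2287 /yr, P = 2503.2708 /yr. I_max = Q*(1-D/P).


D/P = 0.5226
1 - D/P = 0.4774
I_max = 3990.3119 * 0.4774 = 1904.9440

1904.9440 units


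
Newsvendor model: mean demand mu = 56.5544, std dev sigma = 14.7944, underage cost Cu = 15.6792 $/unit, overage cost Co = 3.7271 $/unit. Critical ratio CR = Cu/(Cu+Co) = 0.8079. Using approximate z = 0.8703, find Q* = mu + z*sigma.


CR = Cu/(Cu+Co) = 15.6792/(15.6792+3.7271) = 0.8079
z = 0.8703
Q* = 56.5544 + 0.8703 * 14.7944 = 69.4300

69.4300 units


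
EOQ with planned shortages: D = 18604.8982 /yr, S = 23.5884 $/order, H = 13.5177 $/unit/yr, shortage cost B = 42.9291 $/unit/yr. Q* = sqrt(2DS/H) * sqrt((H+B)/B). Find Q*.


sqrt(2DS/H) = 254.8159
sqrt((H+B)/B) = 1.1467
Q* = 254.8159 * 1.1467 = 292.1933

292.1933 units


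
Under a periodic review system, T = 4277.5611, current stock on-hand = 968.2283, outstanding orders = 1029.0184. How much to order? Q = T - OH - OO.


Inventory position = OH + OO = 968.2283 + 1029.0184 = 1997.2467
Q = 4277.5611 - 1997.2467 = 2280.3144

2280.3144 units


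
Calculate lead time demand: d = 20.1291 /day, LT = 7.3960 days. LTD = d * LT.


LTD = 20.1291 * 7.3960 = 148.8748

148.8748 units


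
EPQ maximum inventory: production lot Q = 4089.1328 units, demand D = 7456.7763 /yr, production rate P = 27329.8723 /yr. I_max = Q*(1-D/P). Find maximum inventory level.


D/P = 0.2728
1 - D/P = 0.7272
I_max = 4089.1328 * 0.7272 = 2973.4398

2973.4398 units


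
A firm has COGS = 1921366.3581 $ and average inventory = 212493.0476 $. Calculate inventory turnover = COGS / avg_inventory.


Turnover = 1921366.3581 / 212493.0476 = 9.0420

9.0420


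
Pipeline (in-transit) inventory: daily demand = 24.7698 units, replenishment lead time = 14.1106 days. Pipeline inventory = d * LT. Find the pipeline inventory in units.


Pipeline = 24.7698 * 14.1106 = 349.5167

349.5167 units


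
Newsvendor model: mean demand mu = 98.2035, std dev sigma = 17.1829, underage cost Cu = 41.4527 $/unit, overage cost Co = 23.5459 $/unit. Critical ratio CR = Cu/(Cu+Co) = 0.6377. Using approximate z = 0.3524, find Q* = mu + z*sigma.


CR = Cu/(Cu+Co) = 41.4527/(41.4527+23.5459) = 0.6377
z = 0.3524
Q* = 98.2035 + 0.3524 * 17.1829 = 104.2588

104.2588 units


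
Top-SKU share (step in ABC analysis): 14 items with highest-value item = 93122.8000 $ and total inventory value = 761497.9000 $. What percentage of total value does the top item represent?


Top item = 93122.8000
Total = 761497.9000
Percentage = 93122.8000 / 761497.9000 * 100 = 12.2289

12.2289%


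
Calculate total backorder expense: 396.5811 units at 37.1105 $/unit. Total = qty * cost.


Total = 396.5811 * 37.1105 = 14717.3229

14717.3229 $


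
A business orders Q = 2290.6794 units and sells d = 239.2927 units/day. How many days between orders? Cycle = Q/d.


Cycle = 2290.6794 / 239.2927 = 9.5727

9.5727 days


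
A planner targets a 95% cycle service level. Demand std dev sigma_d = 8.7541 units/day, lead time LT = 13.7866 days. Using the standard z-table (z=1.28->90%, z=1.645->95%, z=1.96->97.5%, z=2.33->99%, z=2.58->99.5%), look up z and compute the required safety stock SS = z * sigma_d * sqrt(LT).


From the table, SL = 95% corresponds to z = 1.645
sqrt(LT) = sqrt(13.7866) = 3.7130
SS = 1.645 * 8.7541 * 3.7130 = 53.4695

53.4695 units


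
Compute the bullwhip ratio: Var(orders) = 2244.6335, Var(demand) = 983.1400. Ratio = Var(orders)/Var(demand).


BW = 2244.6335 / 983.1400 = 2.2831

2.2831


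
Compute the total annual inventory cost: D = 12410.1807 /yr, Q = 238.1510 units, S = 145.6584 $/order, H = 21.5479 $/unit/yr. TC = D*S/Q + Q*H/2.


Ordering cost = D*S/Q = 7590.3400
Holding cost = Q*H/2 = 2565.8270
TC = 7590.3400 + 2565.8270 = 10156.1670

10156.1670 $/yr


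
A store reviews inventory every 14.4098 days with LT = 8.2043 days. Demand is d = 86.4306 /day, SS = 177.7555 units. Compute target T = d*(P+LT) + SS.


P + LT = 22.6141
d*(P+LT) = 86.4306 * 22.6141 = 1954.5502
T = 1954.5502 + 177.7555 = 2132.3057

2132.3057 units


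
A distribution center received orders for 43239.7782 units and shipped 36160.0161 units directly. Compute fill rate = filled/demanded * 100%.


FR = 36160.0161 / 43239.7782 * 100 = 83.6267

83.6267%


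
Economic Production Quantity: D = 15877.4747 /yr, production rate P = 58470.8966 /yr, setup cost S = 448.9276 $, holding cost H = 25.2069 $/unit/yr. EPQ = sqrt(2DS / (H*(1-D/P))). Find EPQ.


1 - D/P = 1 - 0.2715 = 0.7285
H*(1-D/P) = 18.3621
2DS = 14255673.2223
EPQ = sqrt(776364.2243) = 881.1153

881.1153 units


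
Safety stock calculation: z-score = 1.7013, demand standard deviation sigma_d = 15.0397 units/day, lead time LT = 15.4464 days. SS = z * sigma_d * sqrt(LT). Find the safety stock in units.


sqrt(LT) = sqrt(15.4464) = 3.9302
SS = 1.7013 * 15.0397 * 3.9302 = 100.5620

100.5620 units


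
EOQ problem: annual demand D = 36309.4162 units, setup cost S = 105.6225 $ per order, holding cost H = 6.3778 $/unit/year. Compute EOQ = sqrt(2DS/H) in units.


2*D*S = 2 * 36309.4162 * 105.6225 = 7670182.6252
2*D*S/H = 1202637.6847
EOQ = sqrt(1202637.6847) = 1096.6484

1096.6484 units


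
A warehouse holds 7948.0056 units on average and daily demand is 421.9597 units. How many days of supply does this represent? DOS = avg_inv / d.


DOS = 7948.0056 / 421.9597 = 18.8359

18.8359 days


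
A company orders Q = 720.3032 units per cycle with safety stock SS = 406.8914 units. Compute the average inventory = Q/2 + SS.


Q/2 = 360.1516
Avg = 360.1516 + 406.8914 = 767.0430

767.0430 units


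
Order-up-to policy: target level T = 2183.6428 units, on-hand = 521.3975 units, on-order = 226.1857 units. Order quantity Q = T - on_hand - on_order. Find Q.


Inventory position = OH + OO = 521.3975 + 226.1857 = 747.5832
Q = 2183.6428 - 747.5832 = 1436.0596

1436.0596 units
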